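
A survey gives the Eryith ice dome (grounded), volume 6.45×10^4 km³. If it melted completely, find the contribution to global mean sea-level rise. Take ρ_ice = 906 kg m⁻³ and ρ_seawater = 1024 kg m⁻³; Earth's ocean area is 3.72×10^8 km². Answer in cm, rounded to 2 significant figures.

≈ 15 cm

Eryith: 6.45×10^4 km³ × (906/1024) = 5.707×10^4 km³ of water.
Spread over 3.72×10^14 m² of ocean, Δh = 5.707×10^13 / 3.72×10^14 = 0.153 m = 15 cm.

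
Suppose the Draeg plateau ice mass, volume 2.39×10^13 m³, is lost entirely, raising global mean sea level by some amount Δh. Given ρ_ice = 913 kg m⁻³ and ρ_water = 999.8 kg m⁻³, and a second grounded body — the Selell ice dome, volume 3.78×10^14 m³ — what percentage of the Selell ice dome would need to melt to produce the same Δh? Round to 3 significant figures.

Equal sea-level rise means equal mass of meltwater, i.e. equal mass of ice lost.
Ice mass of Draeg: 2.182×10^16 kg; ice mass of Selell: 3.451×10^17 kg.
Fraction required = 2.182×10^16 / 3.451×10^17 = 0.0632 → 6.32 %.

≈ 6.32 %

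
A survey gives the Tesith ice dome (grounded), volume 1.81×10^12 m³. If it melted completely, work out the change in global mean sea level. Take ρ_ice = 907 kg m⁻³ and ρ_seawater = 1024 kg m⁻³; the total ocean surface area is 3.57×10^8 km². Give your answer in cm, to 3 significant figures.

Tesith: 1.81×10^12 m³ × (907/1024) = 1.603×10^12 m³ of water.
Spread over 3.57×10^14 m² of ocean, Δh = 1.603×10^12 / 3.57×10^14 = 4.49×10^-3 m = 0.449 cm.

≈ 0.449 cm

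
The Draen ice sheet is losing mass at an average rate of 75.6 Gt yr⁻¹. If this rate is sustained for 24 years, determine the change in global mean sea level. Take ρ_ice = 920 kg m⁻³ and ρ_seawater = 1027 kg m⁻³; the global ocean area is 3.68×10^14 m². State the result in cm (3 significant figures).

≈ 0.480 cm

Total mass lost = 75.6 Gt/yr × 24 yr = 1814 Gt = 1.814×10^15 kg.
ρ_w = 1027 kg m⁻³, so water volume = 1.814×10^15 / 1027 = 1.767×10^12 m³.
Δh = 1.767×10^12 / 3.68×10^14 = 4.80×10^-3 m = 0.480 cm.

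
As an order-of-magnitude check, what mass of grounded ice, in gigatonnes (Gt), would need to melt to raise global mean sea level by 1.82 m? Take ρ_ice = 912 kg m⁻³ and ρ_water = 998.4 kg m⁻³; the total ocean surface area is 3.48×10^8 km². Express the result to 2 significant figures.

Required water volume = Δh × A = 1.82 m × 3.48×10^14 m² = 6.334×10^14 m³.
ρ_w = 998.4 kg m⁻³, so the mass of water = 6.334×10^14 m³ × 998.4 kg m⁻³ = 6.323×10^17 kg = 6.3×10^5 Gt (and the same mass of ice, by conservation).

≈ 6.3×10^5 Gt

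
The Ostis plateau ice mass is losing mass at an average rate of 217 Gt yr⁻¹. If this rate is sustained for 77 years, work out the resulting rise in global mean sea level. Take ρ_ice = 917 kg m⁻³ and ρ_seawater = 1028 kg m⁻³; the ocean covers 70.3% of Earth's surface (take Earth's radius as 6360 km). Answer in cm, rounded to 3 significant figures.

≈ 4.55 cm

Total mass lost = 217 Gt/yr × 77 yr = 1.671×10^4 Gt = 1.671×10^16 kg.
ρ_w = 1028 kg m⁻³, so water volume = 1.671×10^16 / 1028 = 1.625×10^13 m³.
Δh = 1.625×10^13 / 3.57×10^14 = 0.0455 m = 4.55 cm.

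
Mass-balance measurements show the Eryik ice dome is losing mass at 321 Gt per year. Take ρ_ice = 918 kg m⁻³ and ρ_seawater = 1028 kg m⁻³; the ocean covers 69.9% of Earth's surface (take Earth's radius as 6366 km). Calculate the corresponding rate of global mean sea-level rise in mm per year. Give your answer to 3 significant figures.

ρ_w = 1028 kg m⁻³. Annual water volume added = 321 Gt / ρ_w = 3.210×10^14 kg / 1028 kg m⁻³ = 3.123×10^11 m³.
Δh per year = 3.123×10^11 / 3.56×10^14 = 8.77×10^-4 m = 0.877 mm.

≈ 0.877 mm/yr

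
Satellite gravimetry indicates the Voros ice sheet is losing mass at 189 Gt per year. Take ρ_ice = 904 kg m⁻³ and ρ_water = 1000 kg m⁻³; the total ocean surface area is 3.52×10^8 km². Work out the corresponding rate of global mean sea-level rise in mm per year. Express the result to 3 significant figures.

≈ 0.537 mm/yr

ρ_w = 1000 kg m⁻³. Annual water volume added = 189 Gt / ρ_w = 1.890×10^14 kg / 1000 kg m⁻³ = 1.890×10^11 m³.
Δh per year = 1.890×10^11 / 3.52×10^14 = 5.37×10^-4 m = 0.537 mm.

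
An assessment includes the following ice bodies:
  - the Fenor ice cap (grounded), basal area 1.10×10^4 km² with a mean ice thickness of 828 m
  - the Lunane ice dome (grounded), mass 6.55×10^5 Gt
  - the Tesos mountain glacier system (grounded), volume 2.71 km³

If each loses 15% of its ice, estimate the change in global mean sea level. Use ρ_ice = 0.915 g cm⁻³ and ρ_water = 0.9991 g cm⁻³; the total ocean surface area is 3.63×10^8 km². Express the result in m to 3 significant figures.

Fenor: ice volume = 1.10×10^4 km² × 828 m = 9108 km³; 0.15 × 9108 × (915/999.1) = 1251 km³ of water.
Lunane: 0.15 × 6.55×10^5 Gt = 9.825×10^16 kg; dividing by ρ_w = 0.9991 g cm⁻³ = 999.1 kg m⁻³ gives 9.834×10^13 m³ of water.
Tesos: 0.15 × 2.71 km³ × (915/999.1) = 0.3723 km³ of water.
Total added water ≈ 9.959×10^13 m³ over 3.63×10^14 m² → Δh = 0.274 m.

≈ 0.274 m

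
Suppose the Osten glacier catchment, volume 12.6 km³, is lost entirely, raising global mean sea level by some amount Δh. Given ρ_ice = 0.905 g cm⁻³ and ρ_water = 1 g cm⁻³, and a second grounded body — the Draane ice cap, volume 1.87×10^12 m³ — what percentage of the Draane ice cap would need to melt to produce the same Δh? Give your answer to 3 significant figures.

Equal sea-level rise means equal mass of meltwater, i.e. equal mass of ice lost.
Ice mass of Osten: 1.140×10^13 kg; ice mass of Draane: 1.692×10^15 kg.
Fraction required = 1.140×10^13 / 1.692×10^15 = 6.74×10^-3 → 0.674 %.

≈ 0.674 %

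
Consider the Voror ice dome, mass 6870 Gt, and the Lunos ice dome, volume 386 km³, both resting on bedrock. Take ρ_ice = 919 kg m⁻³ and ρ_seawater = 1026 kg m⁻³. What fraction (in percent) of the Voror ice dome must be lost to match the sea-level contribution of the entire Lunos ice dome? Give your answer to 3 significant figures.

≈ 5.16 %

Equal sea-level rise means equal mass of meltwater, i.e. equal mass of ice lost.
Ice mass of Lunos: 3.547×10^14 kg; ice mass of Voror: 6.870×10^15 kg.
Fraction required = 3.547×10^14 / 6.870×10^15 = 0.0516 → 5.16 %.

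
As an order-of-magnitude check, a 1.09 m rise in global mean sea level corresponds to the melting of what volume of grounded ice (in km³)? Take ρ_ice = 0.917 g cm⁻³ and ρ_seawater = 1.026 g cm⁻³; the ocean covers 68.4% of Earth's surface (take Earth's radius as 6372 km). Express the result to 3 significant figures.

≈ 4.26×10^5 km³

Required water volume = Δh × A = 1.09 m × 3.49×10^14 m² = 3.804×10^14 m³ = 3.804×10^5 km³.
Ice volume = water volume × ρ_w/ρ_ice = 3.804×10^5 × 1026/917 = 4.26×10^5 km³.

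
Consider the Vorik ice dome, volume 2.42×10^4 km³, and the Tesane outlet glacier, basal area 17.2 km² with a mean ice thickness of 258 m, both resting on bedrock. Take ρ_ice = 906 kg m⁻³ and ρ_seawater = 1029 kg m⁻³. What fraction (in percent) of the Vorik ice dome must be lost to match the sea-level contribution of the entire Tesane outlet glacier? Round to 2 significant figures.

≈ 0.018 %

Equal sea-level rise means equal mass of meltwater, i.e. equal mass of ice lost.
Ice mass of Tesane: 4.020×10^12 kg; ice mass of Vorik: 2.193×10^16 kg.
Fraction required = 4.020×10^12 / 2.193×10^16 = 1.83×10^-4 → 0.018 %.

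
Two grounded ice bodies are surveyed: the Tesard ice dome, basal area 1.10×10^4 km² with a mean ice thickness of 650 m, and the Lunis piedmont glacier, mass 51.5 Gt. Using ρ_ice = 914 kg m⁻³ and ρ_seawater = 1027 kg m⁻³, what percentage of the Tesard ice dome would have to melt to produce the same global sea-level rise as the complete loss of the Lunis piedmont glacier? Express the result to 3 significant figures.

≈ 0.788 %

Equal sea-level rise means equal mass of meltwater, i.e. equal mass of ice lost.
Ice mass of Lunis: 5.150×10^13 kg; ice mass of Tesard: 6.535×10^15 kg.
Fraction required = 5.150×10^13 / 6.535×10^15 = 7.88×10^-3 → 0.788 %.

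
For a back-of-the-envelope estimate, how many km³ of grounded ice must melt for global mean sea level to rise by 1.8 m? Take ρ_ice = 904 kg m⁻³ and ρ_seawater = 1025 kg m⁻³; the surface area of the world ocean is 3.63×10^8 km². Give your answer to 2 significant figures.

≈ 7.4×10^5 km³

Required water volume = Δh × A = 1.8 m × 3.63×10^14 m² = 6.534×10^14 m³ = 6.534×10^5 km³.
Ice volume = water volume × ρ_w/ρ_ice = 6.534×10^5 × 1025/904 = 7.4×10^5 km³.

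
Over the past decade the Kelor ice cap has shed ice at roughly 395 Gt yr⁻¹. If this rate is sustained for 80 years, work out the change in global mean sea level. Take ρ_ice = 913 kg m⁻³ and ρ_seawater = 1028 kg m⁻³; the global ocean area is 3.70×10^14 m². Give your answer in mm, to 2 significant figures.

Total mass lost = 395 Gt/yr × 80 yr = 3.160×10^4 Gt = 3.160×10^16 kg.
ρ_w = 1028 kg m⁻³, so water volume = 3.160×10^16 / 1028 = 3.074×10^13 m³.
Δh = 3.074×10^13 / 3.70×10^14 = 0.0831 m = 83 mm.

≈ 83 mm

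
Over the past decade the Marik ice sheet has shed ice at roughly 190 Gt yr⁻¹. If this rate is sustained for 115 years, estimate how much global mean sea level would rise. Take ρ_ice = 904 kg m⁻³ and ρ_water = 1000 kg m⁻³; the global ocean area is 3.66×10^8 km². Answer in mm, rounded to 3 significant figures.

Total mass lost = 190 Gt/yr × 115 yr = 2.185×10^4 Gt = 2.185×10^16 kg.
ρ_w = 1000 kg m⁻³, so water volume = 2.185×10^16 / 1000 = 2.185×10^13 m³.
Δh = 2.185×10^13 / 3.66×10^14 = 0.0597 m = 59.7 mm.

≈ 59.7 mm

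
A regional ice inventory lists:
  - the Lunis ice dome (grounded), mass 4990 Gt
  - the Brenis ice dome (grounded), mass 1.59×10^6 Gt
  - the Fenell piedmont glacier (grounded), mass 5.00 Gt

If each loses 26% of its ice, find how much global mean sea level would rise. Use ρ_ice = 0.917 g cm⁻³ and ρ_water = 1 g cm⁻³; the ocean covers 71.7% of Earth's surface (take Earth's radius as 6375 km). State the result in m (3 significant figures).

≈ 1.13 m

Lunis: 0.26 × 4990 Gt = 1.297×10^15 kg; dividing by ρ_w = 1 g cm⁻³ = 1000 kg m⁻³ gives 1.297×10^12 m³ of water.
Brenis: 0.26 × 1.59×10^6 Gt = 4.134×10^17 kg; dividing by ρ_w = 1000 kg m⁻³ gives 4.134×10^14 m³ of water.
Fenell: 0.26 × 5.00 Gt = 1.300×10^12 kg; dividing by ρ_w = 1000 kg m⁻³ gives 1.300×10^9 m³ of water.
Total added water ≈ 4.147×10^14 m³ over 3.66×10^14 m² → Δh = 1.13 m.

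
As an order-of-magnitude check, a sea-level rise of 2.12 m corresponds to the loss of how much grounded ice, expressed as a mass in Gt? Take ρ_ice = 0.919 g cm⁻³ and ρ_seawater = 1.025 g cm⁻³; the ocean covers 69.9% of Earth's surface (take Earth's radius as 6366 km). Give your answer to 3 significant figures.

Required water volume = Δh × A = 2.12 m × 3.56×10^14 m² = 7.547×10^14 m³.
ρ_w = 1.025 g cm⁻³ = 1025 kg m⁻³, so the mass of water = 7.547×10^14 m³ × 1025 kg m⁻³ = 7.735×10^17 kg = 7.74×10^5 Gt (and the same mass of ice, by conservation).

≈ 7.74×10^5 Gt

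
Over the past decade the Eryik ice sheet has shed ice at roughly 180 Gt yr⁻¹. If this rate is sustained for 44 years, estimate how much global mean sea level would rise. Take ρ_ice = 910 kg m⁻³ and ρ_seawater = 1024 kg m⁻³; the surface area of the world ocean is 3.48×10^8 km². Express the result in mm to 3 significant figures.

Total mass lost = 180 Gt/yr × 44 yr = 7920 Gt = 7.920×10^15 kg.
ρ_w = 1024 kg m⁻³, so water volume = 7.920×10^15 / 1024 = 7.734×10^12 m³.
Δh = 7.734×10^12 / 3.48×10^14 = 0.0222 m = 22.2 mm.

≈ 22.2 mm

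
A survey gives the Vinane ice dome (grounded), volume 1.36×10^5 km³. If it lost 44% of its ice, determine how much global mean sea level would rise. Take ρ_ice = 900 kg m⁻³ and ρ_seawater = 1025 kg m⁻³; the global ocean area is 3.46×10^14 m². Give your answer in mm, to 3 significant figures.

≈ 152 mm

Vinane: 0.44 × 1.36×10^5 km³ × (900/1025) = 5.254×10^4 km³ of water.
Spread over 3.46×10^14 m² of ocean, Δh = 5.254×10^13 / 3.46×10^14 = 0.152 m = 152 mm.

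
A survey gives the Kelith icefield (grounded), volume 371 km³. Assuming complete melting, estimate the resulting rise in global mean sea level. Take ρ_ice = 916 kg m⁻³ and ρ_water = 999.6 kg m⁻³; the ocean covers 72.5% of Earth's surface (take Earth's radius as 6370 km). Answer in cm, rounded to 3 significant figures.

Kelith: 371 km³ × (916/999.6) = 340.0 km³ of water.
Spread over 3.70×10^14 m² of ocean, Δh = 3.400×10^11 / 3.70×10^14 = 9.20×10^-4 m = 0.0920 cm.

≈ 0.0920 cm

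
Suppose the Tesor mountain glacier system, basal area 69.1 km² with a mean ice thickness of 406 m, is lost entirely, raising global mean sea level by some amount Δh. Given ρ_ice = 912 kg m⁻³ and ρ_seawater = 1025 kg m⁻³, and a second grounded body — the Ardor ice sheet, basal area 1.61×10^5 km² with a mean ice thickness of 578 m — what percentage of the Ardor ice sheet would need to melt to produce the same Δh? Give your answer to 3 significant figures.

Equal sea-level rise means equal mass of meltwater, i.e. equal mass of ice lost.
Ice mass of Tesor: 2.559×10^13 kg; ice mass of Ardor: 8.487×10^16 kg.
Fraction required = 2.559×10^13 / 8.487×10^16 = 3.01×10^-4 → 0.0301 %.

≈ 0.0301 %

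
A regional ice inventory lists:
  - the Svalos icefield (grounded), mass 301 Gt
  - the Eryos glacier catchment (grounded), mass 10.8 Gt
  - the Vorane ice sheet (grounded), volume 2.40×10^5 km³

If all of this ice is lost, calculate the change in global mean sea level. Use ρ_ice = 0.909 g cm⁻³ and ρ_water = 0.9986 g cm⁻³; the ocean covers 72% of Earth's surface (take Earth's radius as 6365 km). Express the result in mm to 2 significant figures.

≈ 600 mm

Svalos: 301 Gt = 3.010×10^14 kg; dividing by ρ_w = 0.9986 g cm⁻³ = 998.6 kg m⁻³ gives 3.014×10^11 m³ of water.
Eryos: 10.8 Gt = 1.080×10^13 kg; dividing by ρ_w = 998.6 kg m⁻³ gives 1.082×10^10 m³ of water.
Vorane: 2.40×10^5 km³ × (909/998.6) = 2.185×10^5 km³ of water.
Total added water ≈ 2.188×10^14 m³ over 3.67×10^14 m² → Δh = 0.597 m = 600 mm.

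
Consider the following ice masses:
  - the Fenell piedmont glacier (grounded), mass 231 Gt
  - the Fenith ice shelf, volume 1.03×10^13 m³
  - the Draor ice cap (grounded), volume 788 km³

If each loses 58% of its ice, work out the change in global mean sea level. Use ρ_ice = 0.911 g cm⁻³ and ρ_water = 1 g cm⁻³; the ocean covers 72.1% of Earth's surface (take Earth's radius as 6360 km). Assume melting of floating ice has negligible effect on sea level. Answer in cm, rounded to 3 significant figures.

≈ 0.150 cm

Fenell: 0.58 × 231 Gt = 1.340×10^14 kg; dividing by ρ_w = 1 g cm⁻³ = 1000 kg m⁻³ gives 1.340×10^11 m³ of water.
The Fenith ice shelf is floating and already displaces its own weight of water, so its melt adds essentially nothing to sea level.
Draor: 0.58 × 788 km³ × (911/1000) = 416.4 km³ of water.
Total added water ≈ 5.503×10^11 m³ over 3.66×10^14 m² → Δh = 1.50×10^-3 m = 0.150 cm.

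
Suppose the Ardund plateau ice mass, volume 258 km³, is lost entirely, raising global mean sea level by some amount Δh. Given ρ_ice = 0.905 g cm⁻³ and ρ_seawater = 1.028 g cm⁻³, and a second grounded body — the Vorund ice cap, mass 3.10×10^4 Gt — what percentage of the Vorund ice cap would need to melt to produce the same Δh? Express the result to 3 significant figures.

≈ 0.753 %

Equal sea-level rise means equal mass of meltwater, i.e. equal mass of ice lost.
Ice mass of Ardund: 2.335×10^14 kg; ice mass of Vorund: 3.100×10^16 kg.
Fraction required = 2.335×10^14 / 3.100×10^16 = 7.53×10^-3 → 0.753 %.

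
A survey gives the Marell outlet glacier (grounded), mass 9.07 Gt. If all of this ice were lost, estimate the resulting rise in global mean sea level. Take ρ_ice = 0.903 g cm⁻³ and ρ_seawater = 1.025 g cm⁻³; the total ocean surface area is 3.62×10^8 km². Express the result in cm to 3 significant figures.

≈ 2.44×10^-3 cm

Marell: 9.07 Gt = 9.070×10^12 kg; dividing by ρ_w = 1.025 g cm⁻³ = 1025 kg m⁻³ gives 8.849×10^9 m³ of water.
Spread over 3.62×10^14 m² of ocean, Δh = 8.849×10^9 / 3.62×10^14 = 2.44×10^-5 m = 2.44×10^-3 cm.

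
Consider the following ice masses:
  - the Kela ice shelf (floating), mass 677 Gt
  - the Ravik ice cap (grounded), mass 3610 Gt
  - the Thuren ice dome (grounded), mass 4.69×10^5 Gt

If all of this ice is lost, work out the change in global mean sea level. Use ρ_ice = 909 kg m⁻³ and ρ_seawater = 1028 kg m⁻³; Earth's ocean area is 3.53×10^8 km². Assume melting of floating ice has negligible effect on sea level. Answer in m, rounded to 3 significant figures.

The Kela ice shelf is floating and already displaces its own weight of water, so its melt adds essentially nothing to sea level.
Ravik: 3610 Gt = 3.610×10^15 kg; dividing by ρ_w = 1028 kg m⁻³ gives 3.512×10^12 m³ of water.
Thuren: 4.69×10^5 Gt = 4.690×10^17 kg; dividing by ρ_w = 1028 kg m⁻³ gives 4.562×10^14 m³ of water.
Total added water ≈ 4.597×10^14 m³ over 3.53×10^14 m² → Δh = 1.30 m.

≈ 1.30 m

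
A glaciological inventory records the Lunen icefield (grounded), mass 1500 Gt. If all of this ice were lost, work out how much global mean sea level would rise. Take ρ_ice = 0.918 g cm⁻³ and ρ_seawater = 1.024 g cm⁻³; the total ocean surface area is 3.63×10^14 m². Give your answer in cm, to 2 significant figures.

Lunen: 1500 Gt = 1.500×10^15 kg; dividing by ρ_w = 1.024 g cm⁻³ = 1024 kg m⁻³ gives 1.465×10^12 m³ of water.
Spread over 3.63×10^14 m² of ocean, Δh = 1.465×10^12 / 3.63×10^14 = 4.04×10^-3 m = 0.40 cm.

≈ 0.40 cm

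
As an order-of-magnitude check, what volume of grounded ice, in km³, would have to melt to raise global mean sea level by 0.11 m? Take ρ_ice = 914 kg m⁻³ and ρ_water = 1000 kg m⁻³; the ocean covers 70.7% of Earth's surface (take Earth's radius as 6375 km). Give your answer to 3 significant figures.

≈ 4.35×10^4 km³

Required water volume = Δh × A = 0.11 m × 3.61×10^14 m² = 3.972×10^13 m³ = 3.972×10^4 km³.
Ice volume = water volume × ρ_w/ρ_ice = 3.972×10^4 × 1000/914 = 4.35×10^4 km³.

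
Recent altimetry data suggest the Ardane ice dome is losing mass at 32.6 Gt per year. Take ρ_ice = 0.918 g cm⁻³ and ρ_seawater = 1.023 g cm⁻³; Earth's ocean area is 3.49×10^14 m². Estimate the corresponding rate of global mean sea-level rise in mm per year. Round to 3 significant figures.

≈ 0.0913 mm/yr

ρ_w = 1.023 g cm⁻³ = 1023 kg m⁻³. Annual water volume added = 32.6 Gt / ρ_w = 3.260×10^13 kg / 1023 kg m⁻³ = 3.187×10^10 m³.
Δh per year = 3.187×10^10 / 3.49×10^14 = 9.13×10^-5 m = 0.0913 mm.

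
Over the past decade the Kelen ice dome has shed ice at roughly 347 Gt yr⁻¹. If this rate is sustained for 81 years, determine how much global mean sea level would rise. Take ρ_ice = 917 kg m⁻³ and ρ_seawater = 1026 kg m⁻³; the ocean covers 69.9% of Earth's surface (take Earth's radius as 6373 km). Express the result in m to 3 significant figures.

Total mass lost = 347 Gt/yr × 81 yr = 2.811×10^4 Gt = 2.811×10^16 kg.
ρ_w = 1026 kg m⁻³, so water volume = 2.811×10^16 / 1026 = 2.739×10^13 m³.
Δh = 2.739×10^13 / 3.57×10^14 = 0.0768 m.

≈ 0.0768 m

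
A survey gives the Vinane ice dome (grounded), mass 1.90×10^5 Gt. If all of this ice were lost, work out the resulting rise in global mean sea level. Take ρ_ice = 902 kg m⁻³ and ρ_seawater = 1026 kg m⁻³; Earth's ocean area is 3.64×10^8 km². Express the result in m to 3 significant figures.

≈ 0.509 m

Vinane: 1.90×10^5 Gt = 1.900×10^17 kg; dividing by ρ_w = 1026 kg m⁻³ gives 1.852×10^14 m³ of water.
Spread over 3.64×10^14 m² of ocean, Δh = 1.852×10^14 / 3.64×10^14 = 0.509 m.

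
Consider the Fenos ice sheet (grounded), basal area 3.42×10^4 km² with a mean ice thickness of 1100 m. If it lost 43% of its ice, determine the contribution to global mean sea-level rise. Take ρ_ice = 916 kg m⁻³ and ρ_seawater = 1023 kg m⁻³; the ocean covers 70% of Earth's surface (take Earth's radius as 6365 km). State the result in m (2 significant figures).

Fenos: ice volume = 3.42×10^4 km² × 1100 m = 3.762×10^4 km³; 0.43 × 3.762×10^4 × (916/1023) = 1.448×10^4 km³ of water.
Spread over 3.56×10^14 m² of ocean, Δh = 1.448×10^13 / 3.56×10^14 = 0.0406 m.

≈ 0.041 m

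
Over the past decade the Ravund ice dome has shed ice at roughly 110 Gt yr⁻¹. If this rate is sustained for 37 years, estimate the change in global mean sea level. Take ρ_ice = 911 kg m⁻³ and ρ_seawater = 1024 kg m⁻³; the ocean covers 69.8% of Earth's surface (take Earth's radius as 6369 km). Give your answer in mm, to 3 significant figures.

≈ 11.2 mm

Total mass lost = 110 Gt/yr × 37 yr = 4070 Gt = 4.070×10^15 kg.
ρ_w = 1024 kg m⁻³, so water volume = 4.070×10^15 / 1024 = 3.975×10^12 m³.
Δh = 3.975×10^12 / 3.56×10^14 = 0.0112 m = 11.2 mm.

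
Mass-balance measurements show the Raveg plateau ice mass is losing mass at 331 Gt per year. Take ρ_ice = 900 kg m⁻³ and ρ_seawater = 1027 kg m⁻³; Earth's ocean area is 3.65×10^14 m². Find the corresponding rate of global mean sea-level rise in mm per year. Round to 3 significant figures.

ρ_w = 1027 kg m⁻³. Annual water volume added = 331 Gt / ρ_w = 3.310×10^14 kg / 1027 kg m⁻³ = 3.223×10^11 m³.
Δh per year = 3.223×10^11 / 3.65×10^14 = 8.83×10^-4 m = 0.883 mm.

≈ 0.883 mm/yr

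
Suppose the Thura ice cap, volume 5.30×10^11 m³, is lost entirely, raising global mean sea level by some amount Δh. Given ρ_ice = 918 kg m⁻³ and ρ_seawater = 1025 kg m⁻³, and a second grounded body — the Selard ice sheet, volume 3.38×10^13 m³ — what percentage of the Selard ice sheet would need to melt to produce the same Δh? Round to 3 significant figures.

Equal sea-level rise means equal mass of meltwater, i.e. equal mass of ice lost.
Ice mass of Thura: 4.865×10^14 kg; ice mass of Selard: 3.103×10^16 kg.
Fraction required = 4.865×10^14 / 3.103×10^16 = 0.0157 → 1.57 %.

≈ 1.57 %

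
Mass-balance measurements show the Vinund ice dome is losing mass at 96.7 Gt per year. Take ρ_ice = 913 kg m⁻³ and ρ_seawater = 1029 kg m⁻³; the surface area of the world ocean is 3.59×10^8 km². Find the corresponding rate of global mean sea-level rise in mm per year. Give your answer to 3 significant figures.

ρ_w = 1029 kg m⁻³. Annual water volume added = 96.7 Gt / ρ_w = 9.670×10^13 kg / 1029 kg m⁻³ = 9.397×10^10 m³.
Δh per year = 9.397×10^10 / 3.59×10^14 = 2.62×10^-4 m = 0.262 mm.

≈ 0.262 mm/yr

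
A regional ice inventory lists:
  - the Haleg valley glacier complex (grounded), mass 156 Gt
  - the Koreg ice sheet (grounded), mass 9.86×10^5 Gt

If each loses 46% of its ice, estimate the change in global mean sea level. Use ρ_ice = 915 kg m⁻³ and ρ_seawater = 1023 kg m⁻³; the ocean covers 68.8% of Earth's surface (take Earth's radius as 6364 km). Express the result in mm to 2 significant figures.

Haleg: 0.46 × 156 Gt = 7.176×10^13 kg; dividing by ρ_w = 1023 kg m⁻³ gives 7.015×10^10 m³ of water.
Koreg: 0.46 × 9.86×10^5 Gt = 4.536×10^17 kg; dividing by ρ_w = 1023 kg m⁻³ gives 4.434×10^14 m³ of water.
Total added water ≈ 4.434×10^14 m³ over 3.50×10^14 m² → Δh = 1.27 m = 1300 mm.

≈ 1300 mm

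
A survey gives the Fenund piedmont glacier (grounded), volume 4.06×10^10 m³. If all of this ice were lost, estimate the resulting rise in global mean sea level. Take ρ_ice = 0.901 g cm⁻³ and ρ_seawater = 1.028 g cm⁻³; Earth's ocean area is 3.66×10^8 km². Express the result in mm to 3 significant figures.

Fenund: 4.06×10^10 m³ × (901/1028) = 3.558×10^10 m³ of water.
Spread over 3.66×10^14 m² of ocean, Δh = 3.558×10^10 / 3.66×10^14 = 9.72×10^-5 m = 0.0972 mm.

≈ 0.0972 mm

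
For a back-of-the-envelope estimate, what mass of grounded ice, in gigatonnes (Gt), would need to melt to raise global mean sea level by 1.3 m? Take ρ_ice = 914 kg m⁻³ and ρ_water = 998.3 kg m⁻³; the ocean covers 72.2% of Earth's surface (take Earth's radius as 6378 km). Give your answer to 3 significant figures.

Required water volume = Δh × A = 1.3 m × 3.69×10^14 m² = 4.798×10^14 m³.
ρ_w = 998.3 kg m⁻³, so the mass of water = 4.798×10^14 m³ × 998.3 kg m⁻³ = 4.790×10^17 kg = 4.79×10^5 Gt (and the same mass of ice, by conservation).

≈ 4.79×10^5 Gt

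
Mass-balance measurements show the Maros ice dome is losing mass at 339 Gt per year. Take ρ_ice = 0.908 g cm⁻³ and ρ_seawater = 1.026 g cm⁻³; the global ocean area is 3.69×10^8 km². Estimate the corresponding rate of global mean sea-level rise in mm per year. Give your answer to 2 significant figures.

ρ_w = 1.026 g cm⁻³ = 1026 kg m⁻³. Annual water volume added = 339 Gt / ρ_w = 3.390×10^14 kg / 1026 kg m⁻³ = 3.304×10^11 m³.
Δh per year = 3.304×10^11 / 3.69×10^14 = 8.95×10^-4 m = 0.90 mm.

≈ 0.90 mm/yr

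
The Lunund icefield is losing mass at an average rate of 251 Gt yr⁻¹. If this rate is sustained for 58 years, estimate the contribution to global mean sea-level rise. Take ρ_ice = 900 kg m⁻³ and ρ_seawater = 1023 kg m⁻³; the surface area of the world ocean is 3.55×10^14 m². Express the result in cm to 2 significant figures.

≈ 4.0 cm

Total mass lost = 251 Gt/yr × 58 yr = 1.456×10^4 Gt = 1.456×10^16 kg.
ρ_w = 1023 kg m⁻³, so water volume = 1.456×10^16 / 1023 = 1.423×10^13 m³.
Δh = 1.423×10^13 / 3.55×10^14 = 0.0401 m = 4.0 cm.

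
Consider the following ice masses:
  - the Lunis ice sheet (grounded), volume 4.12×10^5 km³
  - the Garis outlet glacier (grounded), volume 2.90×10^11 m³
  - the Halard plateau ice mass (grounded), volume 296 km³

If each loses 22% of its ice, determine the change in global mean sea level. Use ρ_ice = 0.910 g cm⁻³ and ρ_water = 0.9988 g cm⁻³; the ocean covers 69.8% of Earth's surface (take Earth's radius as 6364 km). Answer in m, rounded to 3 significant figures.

≈ 0.233 m

Lunis: 0.22 × 4.12×10^5 km³ × (910/998.8) = 8.258×10^4 km³ of water.
Garis: 0.22 × 2.90×10^11 m³ × (910/998.8) = 5.813×10^10 m³ of water.
Halard: 0.22 × 296 km³ × (910/998.8) = 59.33 km³ of water.
Total added water ≈ 8.270×10^13 m³ over 3.55×10^14 m² → Δh = 0.233 m.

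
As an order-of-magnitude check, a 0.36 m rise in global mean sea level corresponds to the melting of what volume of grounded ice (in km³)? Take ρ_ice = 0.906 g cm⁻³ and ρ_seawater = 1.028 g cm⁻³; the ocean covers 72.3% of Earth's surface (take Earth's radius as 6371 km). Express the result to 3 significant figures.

≈ 1.51×10^5 km³

Required water volume = Δh × A = 0.36 m × 3.69×10^14 m² = 1.328×10^14 m³ = 1.328×10^5 km³.
Ice volume = water volume × ρ_w/ρ_ice = 1.328×10^5 × 1028/906 = 1.51×10^5 km³.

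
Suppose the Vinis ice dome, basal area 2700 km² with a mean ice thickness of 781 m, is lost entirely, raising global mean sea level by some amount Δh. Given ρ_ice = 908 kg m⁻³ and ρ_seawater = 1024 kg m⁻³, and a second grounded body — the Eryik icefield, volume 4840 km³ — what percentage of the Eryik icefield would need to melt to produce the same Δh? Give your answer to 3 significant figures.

≈ 43.6 %

Equal sea-level rise means equal mass of meltwater, i.e. equal mass of ice lost.
Ice mass of Vinis: 1.915×10^15 kg; ice mass of Eryik: 4.395×10^15 kg.
Fraction required = 1.915×10^15 / 4.395×10^15 = 0.436 → 43.6 %.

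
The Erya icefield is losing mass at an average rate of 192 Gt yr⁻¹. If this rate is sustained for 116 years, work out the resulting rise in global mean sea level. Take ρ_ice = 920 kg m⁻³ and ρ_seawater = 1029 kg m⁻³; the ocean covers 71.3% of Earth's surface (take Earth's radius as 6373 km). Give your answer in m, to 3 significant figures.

≈ 0.0595 m

Total mass lost = 192 Gt/yr × 116 yr = 2.227×10^4 Gt = 2.227×10^16 kg.
ρ_w = 1029 kg m⁻³, so water volume = 2.227×10^16 / 1029 = 2.164×10^13 m³.
Δh = 2.164×10^13 / 3.64×10^14 = 0.0595 m.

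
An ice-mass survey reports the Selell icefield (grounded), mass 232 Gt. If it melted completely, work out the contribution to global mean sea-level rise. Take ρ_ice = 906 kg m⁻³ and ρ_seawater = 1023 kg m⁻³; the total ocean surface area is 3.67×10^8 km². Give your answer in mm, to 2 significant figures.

Selell: 232 Gt = 2.320×10^14 kg; dividing by ρ_w = 1023 kg m⁻³ gives 2.268×10^11 m³ of water.
Spread over 3.67×10^14 m² of ocean, Δh = 2.268×10^11 / 3.67×10^14 = 6.18×10^-4 m = 0.62 mm.

≈ 0.62 mm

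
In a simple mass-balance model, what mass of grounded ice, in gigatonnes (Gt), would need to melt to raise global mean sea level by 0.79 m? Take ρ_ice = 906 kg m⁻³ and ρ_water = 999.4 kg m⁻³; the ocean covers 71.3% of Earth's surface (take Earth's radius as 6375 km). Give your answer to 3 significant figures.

≈ 2.87×10^5 Gt

Required water volume = Δh × A = 0.79 m × 3.64×10^14 m² = 2.877×10^14 m³.
ρ_w = 999.4 kg m⁻³, so the mass of water = 2.877×10^14 m³ × 999.4 kg m⁻³ = 2.875×10^17 kg = 2.87×10^5 Gt (and the same mass of ice, by conservation).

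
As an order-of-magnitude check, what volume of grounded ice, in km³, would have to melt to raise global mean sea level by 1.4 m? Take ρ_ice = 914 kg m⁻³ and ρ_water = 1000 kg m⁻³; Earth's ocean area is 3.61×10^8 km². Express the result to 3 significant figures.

Required water volume = Δh × A = 1.4 m × 3.61×10^14 m² = 5.054×10^14 m³ = 5.054×10^5 km³.
Ice volume = water volume × ρ_w/ρ_ice = 5.054×10^5 × 1000/914 = 5.53×10^5 km³.

≈ 5.53×10^5 km³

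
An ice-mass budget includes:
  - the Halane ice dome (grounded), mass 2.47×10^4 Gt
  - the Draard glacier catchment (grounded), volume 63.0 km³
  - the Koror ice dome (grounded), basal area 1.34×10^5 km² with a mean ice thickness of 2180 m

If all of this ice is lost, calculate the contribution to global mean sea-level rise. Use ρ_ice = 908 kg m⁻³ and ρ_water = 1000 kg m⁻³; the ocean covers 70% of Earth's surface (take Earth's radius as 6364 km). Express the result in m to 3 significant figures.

≈ 0.814 m

Halane: 2.47×10^4 Gt = 2.470×10^16 kg; dividing by ρ_w = 1000 kg m⁻³ gives 2.470×10^13 m³ of water.
Draard: 63.0 km³ × (908/1000) = 57.20 km³ of water.
Koror: ice volume = 1.34×10^5 km² × 2180 m = 2.921×10^5 km³; 2.921×10^5 × (908/1000) = 2.652×10^5 km³ of water.
Total added water ≈ 2.900×10^14 m³ over 3.56×10^14 m² → Δh = 0.814 m.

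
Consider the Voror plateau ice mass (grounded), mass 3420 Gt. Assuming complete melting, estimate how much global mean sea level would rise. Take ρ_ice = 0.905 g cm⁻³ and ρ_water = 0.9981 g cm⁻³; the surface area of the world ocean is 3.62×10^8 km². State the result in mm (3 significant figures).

Voror: 3420 Gt = 3.420×10^15 kg; dividing by ρ_w = 0.9981 g cm⁻³ = 998.1 kg m⁻³ gives 3.427×10^12 m³ of water.
Spread over 3.62×10^14 m² of ocean, Δh = 3.427×10^12 / 3.62×10^14 = 9.47×10^-3 m = 9.47 mm.

≈ 9.47 mm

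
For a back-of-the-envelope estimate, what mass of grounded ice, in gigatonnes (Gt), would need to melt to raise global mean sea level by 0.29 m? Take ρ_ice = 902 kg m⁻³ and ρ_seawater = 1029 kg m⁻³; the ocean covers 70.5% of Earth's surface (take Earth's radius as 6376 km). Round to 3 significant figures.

≈ 1.07×10^5 Gt

Required water volume = Δh × A = 0.29 m × 3.60×10^14 m² = 1.044×10^14 m³.
ρ_w = 1029 kg m⁻³, so the mass of water = 1.044×10^14 m³ × 1029 kg m⁻³ = 1.075×10^17 kg = 1.07×10^5 Gt (and the same mass of ice, by conservation).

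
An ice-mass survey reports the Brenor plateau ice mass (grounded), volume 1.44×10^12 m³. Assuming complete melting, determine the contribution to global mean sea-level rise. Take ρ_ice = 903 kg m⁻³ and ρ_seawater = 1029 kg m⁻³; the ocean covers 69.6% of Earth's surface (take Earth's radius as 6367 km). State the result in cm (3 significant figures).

Brenor: 1.44×10^12 m³ × (903/1029) = 1.264×10^12 m³ of water.
Spread over 3.55×10^14 m² of ocean, Δh = 1.264×10^12 / 3.55×10^14 = 3.56×10^-3 m = 0.356 cm.

≈ 0.356 cm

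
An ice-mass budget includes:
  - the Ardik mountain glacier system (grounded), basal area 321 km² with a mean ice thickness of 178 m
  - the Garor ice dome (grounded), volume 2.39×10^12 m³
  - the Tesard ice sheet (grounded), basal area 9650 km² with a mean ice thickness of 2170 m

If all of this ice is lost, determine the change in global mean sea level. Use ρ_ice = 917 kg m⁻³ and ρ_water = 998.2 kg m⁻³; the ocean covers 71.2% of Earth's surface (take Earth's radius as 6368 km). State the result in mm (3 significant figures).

Ardik: ice volume = 321 km² × 178 m = 57.14 km³; 57.14 × (917/998.2) = 52.49 km³ of water.
Garor: 2.39×10^12 m³ × (917/998.2) = 2.196×10^12 m³ of water.
Tesard: ice volume = 9650 km² × 2170 m = 2.094×10^4 km³; 2.094×10^4 × (917/998.2) = 1.924×10^4 km³ of water.
Total added water ≈ 2.149×10^13 m³ over 3.63×10^14 m² → Δh = 0.0592 m = 59.2 mm.

≈ 59.2 mm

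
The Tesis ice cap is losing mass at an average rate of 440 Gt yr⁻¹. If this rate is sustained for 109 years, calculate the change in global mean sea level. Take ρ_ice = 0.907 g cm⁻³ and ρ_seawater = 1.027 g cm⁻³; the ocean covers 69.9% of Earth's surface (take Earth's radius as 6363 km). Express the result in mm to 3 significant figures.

≈ 131 mm

Total mass lost = 440 Gt/yr × 109 yr = 4.796×10^4 Gt = 4.796×10^16 kg.
ρ_w = 1.027 g cm⁻³ = 1027 kg m⁻³, so water volume = 4.796×10^16 / 1027 = 4.670×10^13 m³.
Δh = 4.670×10^13 / 3.56×10^14 = 0.131 m = 131 mm.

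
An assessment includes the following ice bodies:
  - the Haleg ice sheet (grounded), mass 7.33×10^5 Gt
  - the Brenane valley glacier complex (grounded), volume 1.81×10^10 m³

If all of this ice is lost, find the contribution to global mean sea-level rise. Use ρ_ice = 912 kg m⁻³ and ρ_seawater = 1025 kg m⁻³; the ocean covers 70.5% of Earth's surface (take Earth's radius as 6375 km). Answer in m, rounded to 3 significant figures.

Haleg: 7.33×10^5 Gt = 7.330×10^17 kg; dividing by ρ_w = 1025 kg m⁻³ gives 7.151×10^14 m³ of water.
Brenane: 1.81×10^10 m³ × (912/1025) = 1.610×10^10 m³ of water.
Total added water ≈ 7.151×10^14 m³ over 3.60×10^14 m² → Δh = 1.99 m.

≈ 1.99 m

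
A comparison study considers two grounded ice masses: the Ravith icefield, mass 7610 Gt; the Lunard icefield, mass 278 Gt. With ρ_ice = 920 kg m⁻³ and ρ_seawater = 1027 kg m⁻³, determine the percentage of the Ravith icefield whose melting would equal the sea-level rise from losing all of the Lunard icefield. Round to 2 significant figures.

≈ 3.7 %

Equal sea-level rise means equal mass of meltwater, i.e. equal mass of ice lost.
Ice mass of Lunard: 2.780×10^14 kg; ice mass of Ravith: 7.610×10^15 kg.
Fraction required = 2.780×10^14 / 7.610×10^15 = 0.0365 → 3.7 %.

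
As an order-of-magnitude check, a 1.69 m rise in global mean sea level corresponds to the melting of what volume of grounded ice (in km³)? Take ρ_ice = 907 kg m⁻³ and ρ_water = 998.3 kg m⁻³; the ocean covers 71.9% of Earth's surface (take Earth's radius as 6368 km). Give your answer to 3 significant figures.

Required water volume = Δh × A = 1.69 m × 3.66×10^14 m² = 6.192×10^14 m³ = 6.192×10^5 km³.
Ice volume = water volume × ρ_w/ρ_ice = 6.192×10^5 × 998.3/907 = 6.82×10^5 km³.

≈ 6.82×10^5 km³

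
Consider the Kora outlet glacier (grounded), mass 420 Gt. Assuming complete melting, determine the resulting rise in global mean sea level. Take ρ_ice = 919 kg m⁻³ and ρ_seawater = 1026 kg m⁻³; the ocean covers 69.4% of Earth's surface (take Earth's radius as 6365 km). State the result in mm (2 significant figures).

Kora: 420 Gt = 4.200×10^14 kg; dividing by ρ_w = 1026 kg m⁻³ gives 4.094×10^11 m³ of water.
Spread over 3.53×10^14 m² of ocean, Δh = 4.094×10^11 / 3.53×10^14 = 1.16×10^-3 m = 1.2 mm.

≈ 1.2 mm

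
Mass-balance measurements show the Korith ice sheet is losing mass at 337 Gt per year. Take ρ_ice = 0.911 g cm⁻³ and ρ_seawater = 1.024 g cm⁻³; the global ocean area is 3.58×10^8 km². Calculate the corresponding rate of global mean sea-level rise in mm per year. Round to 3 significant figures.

≈ 0.919 mm/yr

ρ_w = 1.024 g cm⁻³ = 1024 kg m⁻³. Annual water volume added = 337 Gt / ρ_w = 3.370×10^14 kg / 1024 kg m⁻³ = 3.291×10^11 m³.
Δh per year = 3.291×10^11 / 3.58×10^14 = 9.19×10^-4 m = 0.919 mm.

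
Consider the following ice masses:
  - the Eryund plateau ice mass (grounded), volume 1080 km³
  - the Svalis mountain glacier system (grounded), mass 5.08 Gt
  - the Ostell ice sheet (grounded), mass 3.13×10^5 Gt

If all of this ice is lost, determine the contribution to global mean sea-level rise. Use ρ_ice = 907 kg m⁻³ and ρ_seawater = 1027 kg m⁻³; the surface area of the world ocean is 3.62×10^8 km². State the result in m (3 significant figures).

Eryund: 1080 km³ × (907/1027) = 953.8 km³ of water.
Svalis: 5.08 Gt = 5.080×10^12 kg; dividing by ρ_w = 1027 kg m⁻³ gives 4.946×10^9 m³ of water.
Ostell: 3.13×10^5 Gt = 3.130×10^17 kg; dividing by ρ_w = 1027 kg m⁻³ gives 3.048×10^14 m³ of water.
Total added water ≈ 3.057×10^14 m³ over 3.62×10^14 m² → Δh = 0.845 m.

≈ 0.845 m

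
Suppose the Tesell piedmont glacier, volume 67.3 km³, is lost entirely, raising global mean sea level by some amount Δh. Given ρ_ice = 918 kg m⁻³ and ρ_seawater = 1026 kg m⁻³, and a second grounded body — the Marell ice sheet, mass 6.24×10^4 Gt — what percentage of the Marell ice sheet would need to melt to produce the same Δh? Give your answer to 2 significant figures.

Equal sea-level rise means equal mass of meltwater, i.e. equal mass of ice lost.
Ice mass of Tesell: 6.178×10^13 kg; ice mass of Marell: 6.240×10^16 kg.
Fraction required = 6.178×10^13 / 6.240×10^16 = 9.90×10^-4 → 0.099 %.

≈ 0.099 %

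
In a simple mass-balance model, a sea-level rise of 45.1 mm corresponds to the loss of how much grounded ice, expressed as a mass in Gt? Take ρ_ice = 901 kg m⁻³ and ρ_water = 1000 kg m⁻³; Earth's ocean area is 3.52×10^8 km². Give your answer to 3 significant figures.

≈ 1.59×10^4 Gt

Required water volume = Δh × A = 0.0451 m × 3.52×10^14 m² = 1.588×10^13 m³.
ρ_w = 1000 kg m⁻³, so the mass of water = 1.588×10^13 m³ × 1000 kg m⁻³ = 1.588×10^16 kg = 1.59×10^4 Gt (and the same mass of ice, by conservation).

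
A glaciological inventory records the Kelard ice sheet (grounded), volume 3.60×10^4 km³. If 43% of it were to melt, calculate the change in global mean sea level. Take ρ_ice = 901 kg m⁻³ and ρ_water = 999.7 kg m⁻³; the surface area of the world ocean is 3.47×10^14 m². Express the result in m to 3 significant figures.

≈ 0.0402 m

Kelard: 0.43 × 3.60×10^4 km³ × (901/999.7) = 1.395×10^4 km³ of water.
Spread over 3.47×10^14 m² of ocean, Δh = 1.395×10^13 / 3.47×10^14 = 0.0402 m.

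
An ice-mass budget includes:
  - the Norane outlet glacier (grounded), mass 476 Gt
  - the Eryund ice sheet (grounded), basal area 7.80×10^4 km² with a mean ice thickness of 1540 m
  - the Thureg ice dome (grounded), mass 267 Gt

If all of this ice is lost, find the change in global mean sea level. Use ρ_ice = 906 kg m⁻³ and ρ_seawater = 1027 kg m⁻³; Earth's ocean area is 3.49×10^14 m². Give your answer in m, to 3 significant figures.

Norane: 476 Gt = 4.760×10^14 kg; dividing by ρ_w = 1027 kg m⁻³ gives 4.635×10^11 m³ of water.
Eryund: ice volume = 7.80×10^4 km² × 1540 m = 1.201×10^5 km³; 1.201×10^5 × (906/1027) = 1.060×10^5 km³ of water.
Thureg: 267 Gt = 2.670×10^14 kg; dividing by ρ_w = 1027 kg m⁻³ gives 2.600×10^11 m³ of water.
Total added water ≈ 1.067×10^14 m³ over 3.49×10^14 m² → Δh = 0.306 m.

≈ 0.306 m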